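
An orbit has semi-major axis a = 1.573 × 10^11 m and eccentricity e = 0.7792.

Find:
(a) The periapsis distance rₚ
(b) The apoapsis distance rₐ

(a) rₚ = a(1 − e) = 1.573e+11 · (1 − 0.7792) = 1.573e+11 · 0.2208 ≈ 3.473e+10 m = 3.473 × 10^10 m.
(b) rₐ = a(1 + e) = 1.573e+11 · (1 + 0.7792) = 1.573e+11 · 1.7792 ≈ 2.799e+11 m = 2.799 × 10^11 m.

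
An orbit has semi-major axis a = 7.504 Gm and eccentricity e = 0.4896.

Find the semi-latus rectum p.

Convert to SI: a = 7.504 Gm = 7.504e+09 m.
p = a (1 − e²).
p = 7.504e+09 · (1 − (0.4896)²) = 7.504e+09 · 0.760292 ≈ 5.705e+09 m = 5.705 Gm.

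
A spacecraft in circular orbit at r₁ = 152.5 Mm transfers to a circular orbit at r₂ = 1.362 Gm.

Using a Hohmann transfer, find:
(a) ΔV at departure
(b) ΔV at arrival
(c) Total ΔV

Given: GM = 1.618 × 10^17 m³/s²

Convert to SI: r₁ = 152.5 Mm = 1.525e+08 m; r₂ = 1.362 Gm = 1.362e+09 m.
Transfer semi-major axis: a_t = (r₁ + r₂)/2 = (1.525e+08 + 1.362e+09)/2 = 7.5725e+08 m.
Circular speeds: v₁ = √(GM/r₁) = 32572.7 m/s, v₂ = √(GM/r₂) = 10899.4 m/s.
Transfer speeds (vis-viva v² = GM(2/r − 1/a_t)): v₁ᵗ = 43684.1 m/s, v₂ᵗ = 4891.21 m/s.
(a) ΔV₁ = |v₁ᵗ − v₁| ≈ 1.111e+04 m/s = 11.11 km/s.
(b) ΔV₂ = |v₂ − v₂ᵗ| ≈ 6008 m/s = 6.008 km/s.
(c) ΔV_total = ΔV₁ + ΔV₂ ≈ 1.712e+04 m/s = 17.12 km/s.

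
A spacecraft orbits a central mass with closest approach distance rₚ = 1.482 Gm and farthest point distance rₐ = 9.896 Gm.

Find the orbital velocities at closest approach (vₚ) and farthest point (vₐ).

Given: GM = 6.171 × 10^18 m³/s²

Convert to SI: rₚ = 1.482 Gm = 1.482e+09 m; rₐ = 9.896 Gm = 9.896e+09 m.
Use the vis-viva equation v² = GM(2/r − 1/a) with a = (rₚ + rₐ)/2 = (1.482e+09 + 9.896e+09)/2 = 5.689e+09 m.
vₚ = √(GM · (2/rₚ − 1/a)) = √(6.171e+18 · (2/1.482e+09 − 1/5.689e+09)) m/s ≈ 8.511e+04 m/s = 85.11 km/s.
vₐ = √(GM · (2/rₐ − 1/a)) = √(6.171e+18 · (2/9.896e+09 − 1/5.689e+09)) m/s ≈ 1.275e+04 m/s = 12.75 km/s.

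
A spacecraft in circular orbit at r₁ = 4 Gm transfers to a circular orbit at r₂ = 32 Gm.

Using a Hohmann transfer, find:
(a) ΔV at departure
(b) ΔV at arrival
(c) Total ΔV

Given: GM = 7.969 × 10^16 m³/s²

Convert to SI: r₁ = 4 Gm = 4e+09 m; r₂ = 32 Gm = 3.2e+10 m.
Transfer semi-major axis: a_t = (r₁ + r₂)/2 = (4e+09 + 3.2e+10)/2 = 1.8e+10 m.
Circular speeds: v₁ = √(GM/r₁) = 4463.46 m/s, v₂ = √(GM/r₂) = 1578.07 m/s.
Transfer speeds (vis-viva v² = GM(2/r − 1/a_t)): v₁ᵗ = 5951.28 m/s, v₂ᵗ = 743.91 m/s.
(a) ΔV₁ = |v₁ᵗ − v₁| ≈ 1488 m/s = 1.488 km/s.
(b) ΔV₂ = |v₂ − v₂ᵗ| ≈ 834.2 m/s = 834.2 m/s.
(c) ΔV_total = ΔV₁ + ΔV₂ ≈ 2322 m/s = 2.322 km/s.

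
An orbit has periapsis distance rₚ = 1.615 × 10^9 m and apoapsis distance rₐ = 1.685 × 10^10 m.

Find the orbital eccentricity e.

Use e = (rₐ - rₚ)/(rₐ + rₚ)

e = (rₐ − rₚ) / (rₐ + rₚ).
e = (1.685e+10 − 1.615e+09) / (1.685e+10 + 1.615e+09) = 1.5235e+10 / 1.8465e+10 ≈ 0.8251.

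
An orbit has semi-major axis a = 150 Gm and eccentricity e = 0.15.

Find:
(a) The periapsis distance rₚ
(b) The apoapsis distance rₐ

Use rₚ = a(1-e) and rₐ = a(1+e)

Convert to SI: a = 150 Gm = 1.5e+11 m.
(a) rₚ = a(1 − e) = 1.5e+11 · (1 − 0.15) = 1.5e+11 · 0.85 ≈ 1.275e+11 m = 127.5 Gm.
(b) rₐ = a(1 + e) = 1.5e+11 · (1 + 0.15) = 1.5e+11 · 1.15 ≈ 1.725e+11 m = 172.5 Gm.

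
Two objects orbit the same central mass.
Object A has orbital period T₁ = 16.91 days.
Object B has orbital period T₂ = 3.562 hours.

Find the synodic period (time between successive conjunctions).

Convert to SI: T₁ = 16.91 days = 1.46102e+06 s; T₂ = 3.562 hours = 12823.2 s.
T_syn = |T₁ · T₂ / (T₁ − T₂)|.
T_syn = |1.46102e+06 · 12823.2 / (1.46102e+06 − 12823.2)| s ≈ 1.294e+04 s = 3.594 hours.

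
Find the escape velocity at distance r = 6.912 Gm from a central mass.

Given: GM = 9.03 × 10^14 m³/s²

Convert to SI: r = 6.912 Gm = 6.912e+09 m.
Escape velocity comes from setting total energy to zero: ½v² − GM/r = 0 ⇒ v_esc = √(2GM / r).
v_esc = √(2 · 9.03e+14 / 6.912e+09) m/s ≈ 511.2 m/s = 511.2 m/s.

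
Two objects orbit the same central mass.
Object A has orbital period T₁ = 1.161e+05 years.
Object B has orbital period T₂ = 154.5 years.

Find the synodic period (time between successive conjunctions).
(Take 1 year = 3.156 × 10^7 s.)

Convert to SI: T₁ = 1.161e+05 years = 3.66412e+12 s; T₂ = 154.5 years = 4.87602e+09 s.
T_syn = |T₁ · T₂ / (T₁ − T₂)|.
T_syn = |3.66412e+12 · 4.87602e+09 / (3.66412e+12 − 4.87602e+09)| s ≈ 4.883e+09 s = 154.7 years.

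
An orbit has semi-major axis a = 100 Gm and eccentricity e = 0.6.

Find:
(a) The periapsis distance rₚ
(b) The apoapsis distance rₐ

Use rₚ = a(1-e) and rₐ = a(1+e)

Convert to SI: a = 100 Gm = 1e+11 m.
(a) rₚ = a(1 − e) = 1e+11 · (1 − 0.6) = 1e+11 · 0.4 ≈ 4e+10 m = 40 Gm.
(b) rₐ = a(1 + e) = 1e+11 · (1 + 0.6) = 1e+11 · 1.6 ≈ 1.6e+11 m = 160 Gm.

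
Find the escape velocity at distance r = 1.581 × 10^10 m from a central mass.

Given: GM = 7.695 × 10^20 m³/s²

Escape velocity comes from setting total energy to zero: ½v² − GM/r = 0 ⇒ v_esc = √(2GM / r).
v_esc = √(2 · 7.695e+20 / 1.581e+10) m/s ≈ 3.12e+05 m/s = 312 km/s.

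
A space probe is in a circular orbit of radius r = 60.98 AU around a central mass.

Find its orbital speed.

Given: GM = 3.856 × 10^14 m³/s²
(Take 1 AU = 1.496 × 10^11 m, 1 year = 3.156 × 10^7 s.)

Convert to SI: r = 60.98 AU = 9.12261e+12 m.
For a circular orbit, gravity supplies the centripetal force, so v = √(GM / r).
v = √(3.856e+14 / 9.12261e+12) m/s ≈ 6.501 m/s = 0.001372 AU/year.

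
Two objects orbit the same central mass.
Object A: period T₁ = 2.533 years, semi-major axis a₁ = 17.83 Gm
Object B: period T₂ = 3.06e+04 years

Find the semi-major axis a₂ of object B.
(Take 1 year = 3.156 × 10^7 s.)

Convert to SI: T₁ = 2.533 years = 7.99415e+07 s; a₁ = 17.83 Gm = 1.783e+10 m; T₂ = 3.06e+04 years = 9.65736e+11 s.
Kepler's third law: (T₁/T₂)² = (a₁/a₂)³ ⇒ a₂ = a₁ · (T₂/T₁)^(2/3).
T₂/T₁ = 9.65736e+11 / 7.99415e+07 = 12080.5.
a₂ = 1.783e+10 · (12080.5)^(2/3) m ≈ 9.387e+12 m = 9.387 Tm.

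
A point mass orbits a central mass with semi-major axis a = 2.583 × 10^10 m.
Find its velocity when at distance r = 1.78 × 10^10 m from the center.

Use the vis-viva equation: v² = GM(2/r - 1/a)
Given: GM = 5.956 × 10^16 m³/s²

Vis-viva: v = √(GM · (2/r − 1/a)).
2/r − 1/a = 2/1.78e+10 − 1/2.583e+10 = 7.36449e-11 m⁻¹.
v = √(5.956e+16 · 7.36449e-11) m/s ≈ 2094 m/s = 2.094 km/s.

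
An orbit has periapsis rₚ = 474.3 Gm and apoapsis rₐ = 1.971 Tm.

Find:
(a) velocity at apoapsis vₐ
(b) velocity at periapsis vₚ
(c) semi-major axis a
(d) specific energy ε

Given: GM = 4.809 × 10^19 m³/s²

Convert to SI: rₚ = 474.3 Gm = 4.743e+11 m; rₐ = 1.971 Tm = 1.971e+12 m.
(a) With a = (rₚ + rₐ)/2 = 1.22265e+12 m, vₐ = √(GM (2/rₐ − 1/a)) = √(4.809e+19 · (2/1.971e+12 − 1/1.22265e+12)) m/s ≈ 3077 m/s
(b) With a = (rₚ + rₐ)/2 = 1.22265e+12 m, vₚ = √(GM (2/rₚ − 1/a)) = √(4.809e+19 · (2/4.743e+11 − 1/1.22265e+12)) m/s ≈ 1.278e+04 m/s
(c) a = (rₚ + rₐ)/2 = (4.743e+11 + 1.971e+12)/2 ≈ 1.223e+12 m
(d) With a = (rₚ + rₐ)/2 = 1.22265e+12 m, ε = −GM/(2a) = −4.809e+19/(2 · 1.22265e+12) J/kg ≈ -1.967e+07 J/kg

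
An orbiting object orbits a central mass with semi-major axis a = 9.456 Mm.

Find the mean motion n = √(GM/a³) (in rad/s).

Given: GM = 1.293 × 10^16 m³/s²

Convert to SI: a = 9.456 Mm = 9.456e+06 m.
n = √(GM / a³).
n = √(1.293e+16 / (9.456e+06)³) rad/s ≈ 0.003911 rad/s.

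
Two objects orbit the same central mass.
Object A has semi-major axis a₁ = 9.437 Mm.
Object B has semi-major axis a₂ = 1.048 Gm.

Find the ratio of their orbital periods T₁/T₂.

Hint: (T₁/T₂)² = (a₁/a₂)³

Convert to SI: a₁ = 9.437 Mm = 9.437e+06 m; a₂ = 1.048 Gm = 1.048e+09 m.
From Kepler's third law, (T₁/T₂)² = (a₁/a₂)³, so T₁/T₂ = (a₁/a₂)^(3/2).
a₁/a₂ = 9.437e+06 / 1.048e+09 = 0.00900477.
T₁/T₂ = (0.00900477)^(3/2) ≈ 0.0008545.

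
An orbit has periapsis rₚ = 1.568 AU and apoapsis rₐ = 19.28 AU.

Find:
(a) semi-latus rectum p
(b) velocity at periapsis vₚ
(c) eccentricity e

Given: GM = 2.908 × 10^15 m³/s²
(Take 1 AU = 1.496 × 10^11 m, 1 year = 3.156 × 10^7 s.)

Convert to SI: rₚ = 1.568 AU = 2.34573e+11 m; rₐ = 19.28 AU = 2.88429e+12 m.
(a) From a = (rₚ + rₐ)/2 = 1.55943e+12 m and e = (rₐ − rₚ)/(rₐ + rₚ) = 0.849578, p = a(1 − e²) = 1.55943e+12 · (1 − (0.849578)²) ≈ 4.339e+11 m
(b) With a = (rₚ + rₐ)/2 = 1.55943e+12 m, vₚ = √(GM (2/rₚ − 1/a)) = √(2.908e+15 · (2/2.34573e+11 − 1/1.55943e+12)) m/s ≈ 151.4 m/s
(c) e = (rₐ − rₚ)/(rₐ + rₚ) = (2.88429e+12 − 2.34573e+11)/(2.88429e+12 + 2.34573e+11) ≈ 0.8496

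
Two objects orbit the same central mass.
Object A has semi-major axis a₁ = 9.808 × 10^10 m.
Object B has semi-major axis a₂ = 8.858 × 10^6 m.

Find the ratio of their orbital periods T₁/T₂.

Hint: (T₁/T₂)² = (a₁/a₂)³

From Kepler's third law, (T₁/T₂)² = (a₁/a₂)³, so T₁/T₂ = (a₁/a₂)^(3/2).
a₁/a₂ = 9.808e+10 / 8.858e+06 = 11072.5.
T₁/T₂ = (11072.5)^(3/2) ≈ 1.165e+06.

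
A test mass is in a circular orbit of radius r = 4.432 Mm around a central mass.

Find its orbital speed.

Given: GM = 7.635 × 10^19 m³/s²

Convert to SI: r = 4.432 Mm = 4.432e+06 m.
For a circular orbit, gravity supplies the centripetal force, so v = √(GM / r).
v = √(7.635e+19 / 4.432e+06) m/s ≈ 4.151e+06 m/s = 4151 km/s.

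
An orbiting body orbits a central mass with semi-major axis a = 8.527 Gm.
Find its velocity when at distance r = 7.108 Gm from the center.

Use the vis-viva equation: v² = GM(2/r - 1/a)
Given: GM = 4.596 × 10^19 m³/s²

Convert to SI: a = 8.527 Gm = 8.527e+09 m; r = 7.108 Gm = 7.108e+09 m.
Vis-viva: v = √(GM · (2/r − 1/a)).
2/r − 1/a = 2/7.108e+09 − 1/8.527e+09 = 1.64099e-10 m⁻¹.
v = √(4.596e+19 · 1.64099e-10) m/s ≈ 8.684e+04 m/s = 86.84 km/s.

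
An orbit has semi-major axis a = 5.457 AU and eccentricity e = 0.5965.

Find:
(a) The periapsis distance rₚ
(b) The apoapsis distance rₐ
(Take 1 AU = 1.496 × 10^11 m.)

Convert to SI: a = 5.457 AU = 8.16367e+11 m.
(a) rₚ = a(1 − e) = 8.16367e+11 · (1 − 0.5965) = 8.16367e+11 · 0.4035 ≈ 3.294e+11 m = 2.202 AU.
(b) rₐ = a(1 + e) = 8.16367e+11 · (1 + 0.5965) = 8.16367e+11 · 1.5965 ≈ 1.303e+12 m = 8.712 AU.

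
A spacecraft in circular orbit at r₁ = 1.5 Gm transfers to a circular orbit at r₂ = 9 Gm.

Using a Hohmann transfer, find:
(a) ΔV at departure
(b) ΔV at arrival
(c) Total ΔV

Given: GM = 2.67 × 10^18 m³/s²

Convert to SI: r₁ = 1.5 Gm = 1.5e+09 m; r₂ = 9 Gm = 9e+09 m.
Transfer semi-major axis: a_t = (r₁ + r₂)/2 = (1.5e+09 + 9e+09)/2 = 5.25e+09 m.
Circular speeds: v₁ = √(GM/r₁) = 42190 m/s, v₂ = √(GM/r₂) = 17224 m/s.
Transfer speeds (vis-viva v² = GM(2/r − 1/a_t)): v₁ᵗ = 55239.7 m/s, v₂ᵗ = 9206.62 m/s.
(a) ΔV₁ = |v₁ᵗ − v₁| ≈ 1.305e+04 m/s = 13.05 km/s.
(b) ΔV₂ = |v₂ − v₂ᵗ| ≈ 8017 m/s = 8.017 km/s.
(c) ΔV_total = ΔV₁ + ΔV₂ ≈ 2.107e+04 m/s = 21.07 km/s.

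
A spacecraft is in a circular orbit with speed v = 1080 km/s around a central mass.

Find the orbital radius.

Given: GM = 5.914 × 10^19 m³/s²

Convert to SI: v = 1080 km/s = 1.08e+06 m/s.
For a circular orbit, v² = GM / r, so r = GM / v².
r = 5.914e+19 / (1.08e+06)² m ≈ 5.07e+07 m = 50.7 Mm.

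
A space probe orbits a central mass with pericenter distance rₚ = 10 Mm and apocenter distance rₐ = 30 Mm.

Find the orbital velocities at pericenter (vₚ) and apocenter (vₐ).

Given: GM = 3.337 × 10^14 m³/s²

Convert to SI: rₚ = 10 Mm = 1e+07 m; rₐ = 30 Mm = 3e+07 m.
Use the vis-viva equation v² = GM(2/r − 1/a) with a = (rₚ + rₐ)/2 = (1e+07 + 3e+07)/2 = 2e+07 m.
vₚ = √(GM · (2/rₚ − 1/a)) = √(3.337e+14 · (2/1e+07 − 1/2e+07)) m/s ≈ 7075 m/s = 7.075 km/s.
vₐ = √(GM · (2/rₐ − 1/a)) = √(3.337e+14 · (2/3e+07 − 1/2e+07)) m/s ≈ 2358 m/s = 2.358 km/s.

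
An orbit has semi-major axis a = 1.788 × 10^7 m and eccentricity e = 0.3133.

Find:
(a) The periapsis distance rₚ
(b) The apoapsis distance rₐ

(a) rₚ = a(1 − e) = 1.788e+07 · (1 − 0.3133) = 1.788e+07 · 0.6867 ≈ 1.228e+07 m = 1.228 × 10^7 m.
(b) rₐ = a(1 + e) = 1.788e+07 · (1 + 0.3133) = 1.788e+07 · 1.3133 ≈ 2.348e+07 m = 2.348 × 10^7 m.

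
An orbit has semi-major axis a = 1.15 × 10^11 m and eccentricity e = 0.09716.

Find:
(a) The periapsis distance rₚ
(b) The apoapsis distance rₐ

(a) rₚ = a(1 − e) = 1.15e+11 · (1 − 0.09716) = 1.15e+11 · 0.90284 ≈ 1.038e+11 m = 1.038 × 10^11 m.
(b) rₐ = a(1 + e) = 1.15e+11 · (1 + 0.09716) = 1.15e+11 · 1.09716 ≈ 1.262e+11 m = 1.262 × 10^11 m.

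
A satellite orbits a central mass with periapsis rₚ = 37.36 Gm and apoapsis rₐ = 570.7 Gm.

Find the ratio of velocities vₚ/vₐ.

Convert to SI: rₚ = 37.36 Gm = 3.736e+10 m; rₐ = 570.7 Gm = 5.707e+11 m.
Conservation of angular momentum gives rₚvₚ = rₐvₐ, so vₚ/vₐ = rₐ/rₚ.
vₚ/vₐ = 5.707e+11 / 3.736e+10 ≈ 15.28.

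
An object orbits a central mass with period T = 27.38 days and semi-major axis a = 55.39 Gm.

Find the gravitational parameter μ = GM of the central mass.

Convert to SI: T = 27.38 days = 2.36563e+06 s; a = 55.39 Gm = 5.539e+10 m.
GM = 4π² · a³ / T².
GM = 4π² · (5.539e+10)³ / (2.36563e+06)² m³/s² ≈ 1.199e+21 m³/s² = 1.199 × 10^21 m³/s².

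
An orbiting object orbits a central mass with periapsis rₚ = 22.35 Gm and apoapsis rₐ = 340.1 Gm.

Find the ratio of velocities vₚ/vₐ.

Convert to SI: rₚ = 22.35 Gm = 2.235e+10 m; rₐ = 340.1 Gm = 3.401e+11 m.
Conservation of angular momentum gives rₚvₚ = rₐvₐ, so vₚ/vₐ = rₐ/rₚ.
vₚ/vₐ = 3.401e+11 / 2.235e+10 ≈ 15.22.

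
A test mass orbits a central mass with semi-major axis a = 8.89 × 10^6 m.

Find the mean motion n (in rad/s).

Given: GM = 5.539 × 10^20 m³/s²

n = √(GM / a³).
n = √(5.539e+20 / (8.89e+06)³) rad/s ≈ 0.8879 rad/s.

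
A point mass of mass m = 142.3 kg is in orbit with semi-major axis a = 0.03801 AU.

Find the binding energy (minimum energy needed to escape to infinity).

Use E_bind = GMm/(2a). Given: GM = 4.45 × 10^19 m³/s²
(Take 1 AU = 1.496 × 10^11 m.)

Convert to SI: a = 0.03801 AU = 5.6863e+09 m.
Total orbital energy is E = −GMm/(2a); binding energy is E_bind = −E = GMm/(2a).
E_bind = 4.45e+19 · 142.3 / (2 · 5.6863e+09) J ≈ 5.568e+11 J = 556.8 GJ.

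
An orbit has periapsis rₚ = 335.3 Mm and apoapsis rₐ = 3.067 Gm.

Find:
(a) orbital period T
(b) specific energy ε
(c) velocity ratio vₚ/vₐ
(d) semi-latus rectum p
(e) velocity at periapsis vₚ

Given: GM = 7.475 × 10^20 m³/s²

Convert to SI: rₚ = 335.3 Mm = 3.353e+08 m; rₐ = 3.067 Gm = 3.067e+09 m.
(a) With a = (rₚ + rₐ)/2 = 1.70115e+09 m, T = 2π √(a³/GM) = 2π √((1.70115e+09)³/7.475e+20) s ≈ 1.612e+04 s
(b) With a = (rₚ + rₐ)/2 = 1.70115e+09 m, ε = −GM/(2a) = −7.475e+20/(2 · 1.70115e+09) J/kg ≈ -2.197e+11 J/kg
(c) Conservation of angular momentum (rₚvₚ = rₐvₐ) gives vₚ/vₐ = rₐ/rₚ = 3.067e+09/3.353e+08 ≈ 9.147
(d) From a = (rₚ + rₐ)/2 = 1.70115e+09 m and e = (rₐ − rₚ)/(rₐ + rₚ) = 0.802898, p = a(1 − e²) = 1.70115e+09 · (1 − (0.802898)²) ≈ 6.045e+08 m
(e) With a = (rₚ + rₐ)/2 = 1.70115e+09 m, vₚ = √(GM (2/rₚ − 1/a)) = √(7.475e+20 · (2/3.353e+08 − 1/1.70115e+09)) m/s ≈ 2.005e+06 m/s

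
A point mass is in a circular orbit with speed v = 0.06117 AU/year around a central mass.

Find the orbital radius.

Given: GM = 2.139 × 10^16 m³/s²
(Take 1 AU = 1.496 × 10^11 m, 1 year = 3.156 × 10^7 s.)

Convert to SI: v = 0.06117 AU/year = 289.957 m/s.
For a circular orbit, v² = GM / r, so r = GM / v².
r = 2.139e+16 / (289.957)² m ≈ 2.544e+11 m = 1.701 AU.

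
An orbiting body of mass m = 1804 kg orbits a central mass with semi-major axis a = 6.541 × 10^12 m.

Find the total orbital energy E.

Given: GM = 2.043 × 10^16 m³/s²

E = −GMm / (2a).
E = −2.043e+16 · 1804 / (2 · 6.541e+12) J ≈ -2.817e+06 J = -2.817 MJ.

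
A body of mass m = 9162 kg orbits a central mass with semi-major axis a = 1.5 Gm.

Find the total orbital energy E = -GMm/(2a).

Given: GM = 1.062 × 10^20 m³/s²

Convert to SI: a = 1.5 Gm = 1.5e+09 m.
E = −GMm / (2a).
E = −1.062e+20 · 9162 / (2 · 1.5e+09) J ≈ -3.243e+14 J = -324.3 TJ.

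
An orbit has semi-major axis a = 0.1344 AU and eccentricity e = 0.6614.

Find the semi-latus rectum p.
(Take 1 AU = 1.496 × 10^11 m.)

Convert to SI: a = 0.1344 AU = 2.01062e+10 m.
p = a (1 − e²).
p = 2.01062e+10 · (1 − (0.6614)²) = 2.01062e+10 · 0.56255 ≈ 1.131e+10 m = 0.07561 AU.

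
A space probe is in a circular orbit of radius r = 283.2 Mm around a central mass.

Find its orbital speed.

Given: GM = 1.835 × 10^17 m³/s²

Convert to SI: r = 283.2 Mm = 2.832e+08 m.
For a circular orbit, gravity supplies the centripetal force, so v = √(GM / r).
v = √(1.835e+17 / 2.832e+08) m/s ≈ 2.545e+04 m/s = 25.45 km/s.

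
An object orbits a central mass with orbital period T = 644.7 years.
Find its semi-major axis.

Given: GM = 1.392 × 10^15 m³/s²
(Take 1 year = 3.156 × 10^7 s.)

Convert to SI: T = 644.7 years = 2.03467e+10 s.
Invert Kepler's third law: a = (GM · T² / (4π²))^(1/3).
Substituting T = 2.03467e+10 s and GM = 1.392e+15 m³/s²:
a = (1.392e+15 · (2.03467e+10)² / (4π²))^(1/3) m
a ≈ 2.444e+11 m = 244.4 Gm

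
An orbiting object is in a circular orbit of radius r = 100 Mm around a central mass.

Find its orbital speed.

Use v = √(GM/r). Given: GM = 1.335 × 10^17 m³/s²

Convert to SI: r = 100 Mm = 1e+08 m.
For a circular orbit, gravity supplies the centripetal force, so v = √(GM / r).
v = √(1.335e+17 / 1e+08) m/s ≈ 3.654e+04 m/s = 36.54 km/s.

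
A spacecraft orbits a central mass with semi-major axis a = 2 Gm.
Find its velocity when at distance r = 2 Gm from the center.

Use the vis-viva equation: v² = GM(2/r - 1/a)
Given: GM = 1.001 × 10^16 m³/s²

Convert to SI: a = 2 Gm = 2e+09 m; r = 2 Gm = 2e+09 m.
Vis-viva: v = √(GM · (2/r − 1/a)).
2/r − 1/a = 2/2e+09 − 1/2e+09 = 5e-10 m⁻¹.
v = √(1.001e+16 · 5e-10) m/s ≈ 2237 m/s = 2.237 km/s.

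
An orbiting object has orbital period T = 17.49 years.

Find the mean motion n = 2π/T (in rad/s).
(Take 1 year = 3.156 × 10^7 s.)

Convert to SI: T = 17.49 years = 5.51984e+08 s.
n = 2π / T.
n = 2π / 5.51984e+08 s ≈ 1.138e-08 rad/s.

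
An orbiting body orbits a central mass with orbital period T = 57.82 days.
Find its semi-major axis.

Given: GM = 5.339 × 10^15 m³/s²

Convert to SI: T = 57.82 days = 4.99565e+06 s.
Invert Kepler's third law: a = (GM · T² / (4π²))^(1/3).
Substituting T = 4.99565e+06 s and GM = 5.339e+15 m³/s²:
a = (5.339e+15 · (4.99565e+06)² / (4π²))^(1/3) m
a ≈ 1.5e+09 m = 1.5 Gm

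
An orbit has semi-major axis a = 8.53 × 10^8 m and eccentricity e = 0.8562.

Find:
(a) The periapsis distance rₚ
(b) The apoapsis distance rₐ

(a) rₚ = a(1 − e) = 8.53e+08 · (1 − 0.8562) = 8.53e+08 · 0.1438 ≈ 1.227e+08 m = 1.227 × 10^8 m.
(b) rₐ = a(1 + e) = 8.53e+08 · (1 + 0.8562) = 8.53e+08 · 1.8562 ≈ 1.583e+09 m = 1.583 × 10^9 m.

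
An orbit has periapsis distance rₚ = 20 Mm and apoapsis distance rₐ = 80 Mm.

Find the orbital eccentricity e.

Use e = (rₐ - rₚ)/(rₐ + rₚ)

Convert to SI: rₚ = 20 Mm = 2e+07 m; rₐ = 80 Mm = 8e+07 m.
e = (rₐ − rₚ) / (rₐ + rₚ).
e = (8e+07 − 2e+07) / (8e+07 + 2e+07) = 6e+07 / 1e+08 ≈ 0.6.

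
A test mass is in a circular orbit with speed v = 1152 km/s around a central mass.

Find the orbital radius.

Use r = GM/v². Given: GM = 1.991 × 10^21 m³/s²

Convert to SI: v = 1152 km/s = 1.152e+06 m/s.
For a circular orbit, v² = GM / r, so r = GM / v².
r = 1.991e+21 / (1.152e+06)² m ≈ 1.5e+09 m = 1.5 Gm.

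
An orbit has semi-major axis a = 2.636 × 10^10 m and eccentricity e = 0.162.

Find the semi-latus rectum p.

p = a (1 − e²).
p = 2.636e+10 · (1 − (0.162)²) = 2.636e+10 · 0.973756 ≈ 2.567e+10 m = 2.567 × 10^10 m.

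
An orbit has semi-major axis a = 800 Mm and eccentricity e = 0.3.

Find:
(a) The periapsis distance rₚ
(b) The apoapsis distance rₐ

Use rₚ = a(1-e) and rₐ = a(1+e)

Convert to SI: a = 800 Mm = 8e+08 m.
(a) rₚ = a(1 − e) = 8e+08 · (1 − 0.3) = 8e+08 · 0.7 ≈ 5.6e+08 m = 560 Mm.
(b) rₐ = a(1 + e) = 8e+08 · (1 + 0.3) = 8e+08 · 1.3 ≈ 1.04e+09 m = 1.04 Gm.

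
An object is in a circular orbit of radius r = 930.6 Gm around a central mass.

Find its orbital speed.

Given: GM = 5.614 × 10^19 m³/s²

Convert to SI: r = 930.6 Gm = 9.306e+11 m.
For a circular orbit, gravity supplies the centripetal force, so v = √(GM / r).
v = √(5.614e+19 / 9.306e+11) m/s ≈ 7767 m/s = 7.767 km/s.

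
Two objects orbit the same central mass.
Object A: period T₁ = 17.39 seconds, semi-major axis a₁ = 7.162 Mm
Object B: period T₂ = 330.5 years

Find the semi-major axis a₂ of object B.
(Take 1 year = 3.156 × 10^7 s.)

Convert to SI: a₁ = 7.162 Mm = 7.162e+06 m; T₂ = 330.5 years = 1.04306e+10 s.
Kepler's third law: (T₁/T₂)² = (a₁/a₂)³ ⇒ a₂ = a₁ · (T₂/T₁)^(2/3).
T₂/T₁ = 1.04306e+10 / 17.39 = 5.99803e+08.
a₂ = 7.162e+06 · (5.99803e+08)^(2/3) m ≈ 5.094e+12 m = 5.094 Tm.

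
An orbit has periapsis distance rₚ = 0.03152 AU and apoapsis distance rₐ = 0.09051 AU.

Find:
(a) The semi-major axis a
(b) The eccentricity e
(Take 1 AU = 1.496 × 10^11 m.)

Convert to SI: rₚ = 0.03152 AU = 4.71539e+09 m; rₐ = 0.09051 AU = 1.35403e+10 m.
(a) a = (rₚ + rₐ) / 2 = (4.71539e+09 + 1.35403e+10) / 2 ≈ 9.128e+09 m = 0.06101 AU.
(b) e = (rₐ − rₚ) / (rₐ + rₚ) = (1.35403e+10 − 4.71539e+09) / (1.35403e+10 + 4.71539e+09) ≈ 0.4834.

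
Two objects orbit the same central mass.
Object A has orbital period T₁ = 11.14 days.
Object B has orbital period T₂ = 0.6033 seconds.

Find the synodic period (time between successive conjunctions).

Convert to SI: T₁ = 11.14 days = 962496 s.
T_syn = |T₁ · T₂ / (T₁ − T₂)|.
T_syn = |962496 · 0.6033 / (962496 − 0.6033)| s ≈ 0.6033 s = 0.6033 seconds.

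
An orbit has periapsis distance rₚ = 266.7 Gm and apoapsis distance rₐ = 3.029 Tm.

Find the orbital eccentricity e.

Convert to SI: rₚ = 266.7 Gm = 2.667e+11 m; rₐ = 3.029 Tm = 3.029e+12 m.
e = (rₐ − rₚ) / (rₐ + rₚ).
e = (3.029e+12 − 2.667e+11) / (3.029e+12 + 2.667e+11) = 2.7623e+12 / 3.2957e+12 ≈ 0.8382.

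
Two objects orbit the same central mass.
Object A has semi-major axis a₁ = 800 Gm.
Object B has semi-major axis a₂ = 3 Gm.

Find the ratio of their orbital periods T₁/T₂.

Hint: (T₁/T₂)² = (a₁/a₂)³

Convert to SI: a₁ = 800 Gm = 8e+11 m; a₂ = 3 Gm = 3e+09 m.
From Kepler's third law, (T₁/T₂)² = (a₁/a₂)³, so T₁/T₂ = (a₁/a₂)^(3/2).
a₁/a₂ = 8e+11 / 3e+09 = 266.667.
T₁/T₂ = (266.667)^(3/2) ≈ 4355.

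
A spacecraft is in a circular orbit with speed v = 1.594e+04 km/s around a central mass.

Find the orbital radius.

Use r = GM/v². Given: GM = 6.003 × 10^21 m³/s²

Convert to SI: v = 1.594e+04 km/s = 1.594e+07 m/s.
For a circular orbit, v² = GM / r, so r = GM / v².
r = 6.003e+21 / (1.594e+07)² m ≈ 2.363e+07 m = 23.63 Mm.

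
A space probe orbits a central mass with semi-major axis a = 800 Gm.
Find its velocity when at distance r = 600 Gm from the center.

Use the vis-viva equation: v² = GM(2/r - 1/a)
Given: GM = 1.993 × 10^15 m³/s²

Convert to SI: a = 800 Gm = 8e+11 m; r = 600 Gm = 6e+11 m.
Vis-viva: v = √(GM · (2/r − 1/a)).
2/r − 1/a = 2/6e+11 − 1/8e+11 = 2.08333e-12 m⁻¹.
v = √(1.993e+15 · 2.08333e-12) m/s ≈ 64.44 m/s = 64.44 m/s.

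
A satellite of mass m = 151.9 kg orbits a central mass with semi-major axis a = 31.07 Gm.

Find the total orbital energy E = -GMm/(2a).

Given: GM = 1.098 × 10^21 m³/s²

Convert to SI: a = 31.07 Gm = 3.107e+10 m.
E = −GMm / (2a).
E = −1.098e+21 · 151.9 / (2 · 3.107e+10) J ≈ -2.684e+12 J = -2.684 TJ.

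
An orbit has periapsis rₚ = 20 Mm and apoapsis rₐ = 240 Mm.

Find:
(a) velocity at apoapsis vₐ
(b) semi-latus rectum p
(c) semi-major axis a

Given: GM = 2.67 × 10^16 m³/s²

Convert to SI: rₚ = 20 Mm = 2e+07 m; rₐ = 240 Mm = 2.4e+08 m.
(a) With a = (rₚ + rₐ)/2 = 1.3e+08 m, vₐ = √(GM (2/rₐ − 1/a)) = √(2.67e+16 · (2/2.4e+08 − 1/1.3e+08)) m/s ≈ 4137 m/s
(b) From a = (rₚ + rₐ)/2 = 1.3e+08 m and e = (rₐ − rₚ)/(rₐ + rₚ) = 0.846154, p = a(1 − e²) = 1.3e+08 · (1 − (0.846154)²) ≈ 3.692e+07 m
(c) a = (rₚ + rₐ)/2 = (2e+07 + 2.4e+08)/2 ≈ 1.3e+08 m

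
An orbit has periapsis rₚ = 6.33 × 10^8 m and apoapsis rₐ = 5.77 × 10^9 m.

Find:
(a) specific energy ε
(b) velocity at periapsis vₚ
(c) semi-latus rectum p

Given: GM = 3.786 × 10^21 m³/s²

(a) With a = (rₚ + rₐ)/2 = 3.2015e+09 m, ε = −GM/(2a) = −3.786e+21/(2 · 3.2015e+09) J/kg ≈ -5.913e+11 J/kg
(b) With a = (rₚ + rₐ)/2 = 3.2015e+09 m, vₚ = √(GM (2/rₚ − 1/a)) = √(3.786e+21 · (2/6.33e+08 − 1/3.2015e+09)) m/s ≈ 3.283e+06 m/s
(c) From a = (rₚ + rₐ)/2 = 3.2015e+09 m and e = (rₐ − rₚ)/(rₐ + rₚ) = 0.80228, p = a(1 − e²) = 3.2015e+09 · (1 − (0.80228)²) ≈ 1.141e+09 m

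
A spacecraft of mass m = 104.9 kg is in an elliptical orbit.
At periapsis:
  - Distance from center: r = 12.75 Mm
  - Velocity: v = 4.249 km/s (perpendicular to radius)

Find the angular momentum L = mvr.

Convert to SI: r = 12.75 Mm = 1.275e+07 m; v = 4.249 km/s = 4249 m/s.
Since v is perpendicular to r, L = m · v · r.
L = 104.9 · 4249 · 1.275e+07 kg·m²/s ≈ 5.683e+12 kg·m²/s.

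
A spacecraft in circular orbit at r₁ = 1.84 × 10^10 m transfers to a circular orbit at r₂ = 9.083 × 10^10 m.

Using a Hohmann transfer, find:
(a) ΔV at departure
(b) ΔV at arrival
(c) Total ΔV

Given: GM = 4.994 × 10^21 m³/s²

Transfer semi-major axis: a_t = (r₁ + r₂)/2 = (1.84e+10 + 9.083e+10)/2 = 5.4615e+10 m.
Circular speeds: v₁ = √(GM/r₁) = 520973 m/s, v₂ = √(GM/r₂) = 234482 m/s.
Transfer speeds (vis-viva v² = GM(2/r − 1/a_t)): v₁ᵗ = 671853 m/s, v₂ᵗ = 136101 m/s.
(a) ΔV₁ = |v₁ᵗ − v₁| ≈ 1.509e+05 m/s = 150.9 km/s.
(b) ΔV₂ = |v₂ − v₂ᵗ| ≈ 9.838e+04 m/s = 98.38 km/s.
(c) ΔV_total = ΔV₁ + ΔV₂ ≈ 2.493e+05 m/s = 249.3 km/s.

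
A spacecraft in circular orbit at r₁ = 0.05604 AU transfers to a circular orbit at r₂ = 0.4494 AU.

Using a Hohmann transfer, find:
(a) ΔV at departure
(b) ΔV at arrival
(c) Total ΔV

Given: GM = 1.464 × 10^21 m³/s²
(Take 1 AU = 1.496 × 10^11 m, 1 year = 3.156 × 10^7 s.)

Convert to SI: r₁ = 0.05604 AU = 8.38358e+09 m; r₂ = 0.4494 AU = 6.72302e+10 m.
Transfer semi-major axis: a_t = (r₁ + r₂)/2 = (8.38358e+09 + 6.72302e+10)/2 = 3.78069e+10 m.
Circular speeds: v₁ = √(GM/r₁) = 417884 m/s, v₂ = √(GM/r₂) = 147567 m/s.
Transfer speeds (vis-viva v² = GM(2/r − 1/a_t)): v₁ᵗ = 557253 m/s, v₂ᵗ = 69489.2 m/s.
(a) ΔV₁ = |v₁ᵗ − v₁| ≈ 1.394e+05 m/s = 29.4 AU/year.
(b) ΔV₂ = |v₂ − v₂ᵗ| ≈ 7.808e+04 m/s = 16.47 AU/year.
(c) ΔV_total = ΔV₁ + ΔV₂ ≈ 2.174e+05 m/s = 45.87 AU/year.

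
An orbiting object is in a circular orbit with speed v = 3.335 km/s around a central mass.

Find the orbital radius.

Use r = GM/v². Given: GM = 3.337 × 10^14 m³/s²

Convert to SI: v = 3.335 km/s = 3335 m/s.
For a circular orbit, v² = GM / r, so r = GM / v².
r = 3.337e+14 / (3335)² m ≈ 3e+07 m = 30 Mm.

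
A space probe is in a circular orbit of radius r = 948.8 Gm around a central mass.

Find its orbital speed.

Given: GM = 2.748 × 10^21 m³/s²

Convert to SI: r = 948.8 Gm = 9.488e+11 m.
For a circular orbit, gravity supplies the centripetal force, so v = √(GM / r).
v = √(2.748e+21 / 9.488e+11) m/s ≈ 5.382e+04 m/s = 53.82 km/s.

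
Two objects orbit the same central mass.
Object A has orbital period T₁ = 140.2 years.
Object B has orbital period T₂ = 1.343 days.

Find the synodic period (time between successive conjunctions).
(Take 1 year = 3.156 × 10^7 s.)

Convert to SI: T₁ = 140.2 years = 4.42471e+09 s; T₂ = 1.343 days = 116035 s.
T_syn = |T₁ · T₂ / (T₁ − T₂)|.
T_syn = |4.42471e+09 · 116035 / (4.42471e+09 − 116035)| s ≈ 1.16e+05 s = 1.343 days.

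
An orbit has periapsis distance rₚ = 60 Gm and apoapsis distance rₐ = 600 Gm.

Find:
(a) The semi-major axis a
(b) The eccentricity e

Convert to SI: rₚ = 60 Gm = 6e+10 m; rₐ = 600 Gm = 6e+11 m.
(a) a = (rₚ + rₐ) / 2 = (6e+10 + 6e+11) / 2 ≈ 3.3e+11 m = 330 Gm.
(b) e = (rₐ − rₚ) / (rₐ + rₚ) = (6e+11 − 6e+10) / (6e+11 + 6e+10) ≈ 0.8182.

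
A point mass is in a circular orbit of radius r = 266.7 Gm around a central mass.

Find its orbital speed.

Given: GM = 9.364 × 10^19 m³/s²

Convert to SI: r = 266.7 Gm = 2.667e+11 m.
For a circular orbit, gravity supplies the centripetal force, so v = √(GM / r).
v = √(9.364e+19 / 2.667e+11) m/s ≈ 1.874e+04 m/s = 18.74 km/s.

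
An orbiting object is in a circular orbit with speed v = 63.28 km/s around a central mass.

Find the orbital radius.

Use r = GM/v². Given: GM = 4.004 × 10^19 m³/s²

Convert to SI: v = 63.28 km/s = 63280 m/s.
For a circular orbit, v² = GM / r, so r = GM / v².
r = 4.004e+19 / (63280)² m ≈ 9.999e+09 m = 9.999 Gm.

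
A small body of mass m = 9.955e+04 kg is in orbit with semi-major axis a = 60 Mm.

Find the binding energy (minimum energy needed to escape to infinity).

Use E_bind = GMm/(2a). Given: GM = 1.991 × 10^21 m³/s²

Convert to SI: a = 60 Mm = 6e+07 m.
Total orbital energy is E = −GMm/(2a); binding energy is E_bind = −E = GMm/(2a).
E_bind = 1.991e+21 · 9.955e+04 / (2 · 6e+07) J ≈ 1.652e+18 J = 1.652 EJ.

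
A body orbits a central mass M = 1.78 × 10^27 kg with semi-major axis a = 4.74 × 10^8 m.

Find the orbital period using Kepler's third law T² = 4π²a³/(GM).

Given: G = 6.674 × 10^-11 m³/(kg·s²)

GM = G · M = 6.674e-11 · 1.78e+27 = 1.18797e+17 m³/s².
Kepler's third law: T = 2π √(a³ / GM).
Substituting a = 4.74e+08 m and GM = 1.18797e+17 m³/s²:
T = 2π √((4.74e+08)³ / 1.18797e+17) s
T ≈ 1.881e+05 s = 2.177 days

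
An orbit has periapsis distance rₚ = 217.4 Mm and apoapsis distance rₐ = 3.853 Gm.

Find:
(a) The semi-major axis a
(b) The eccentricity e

Convert to SI: rₚ = 217.4 Mm = 2.174e+08 m; rₐ = 3.853 Gm = 3.853e+09 m.
(a) a = (rₚ + rₐ) / 2 = (2.174e+08 + 3.853e+09) / 2 ≈ 2.035e+09 m = 2.035 Gm.
(b) e = (rₐ − rₚ) / (rₐ + rₚ) = (3.853e+09 − 2.174e+08) / (3.853e+09 + 2.174e+08) ≈ 0.8932.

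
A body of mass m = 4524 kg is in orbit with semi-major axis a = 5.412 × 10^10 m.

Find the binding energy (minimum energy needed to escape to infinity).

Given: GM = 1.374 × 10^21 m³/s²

Total orbital energy is E = −GMm/(2a); binding energy is E_bind = −E = GMm/(2a).
E_bind = 1.374e+21 · 4524 / (2 · 5.412e+10) J ≈ 5.743e+13 J = 57.43 TJ.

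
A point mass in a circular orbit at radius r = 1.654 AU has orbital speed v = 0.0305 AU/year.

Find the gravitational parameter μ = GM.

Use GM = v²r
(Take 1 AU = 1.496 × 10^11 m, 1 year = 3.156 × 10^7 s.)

Convert to SI: r = 1.654 AU = 2.47438e+11 m; v = 0.0305 AU/year = 144.575 m/s.
For a circular orbit v² = GM/r, so GM = v² · r.
GM = (144.575)² · 2.47438e+11 m³/s² ≈ 5.172e+15 m³/s² = 5.172 × 10^15 m³/s².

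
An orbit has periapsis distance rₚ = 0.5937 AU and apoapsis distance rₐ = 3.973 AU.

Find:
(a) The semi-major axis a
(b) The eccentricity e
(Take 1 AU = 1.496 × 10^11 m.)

Convert to SI: rₚ = 0.5937 AU = 8.88175e+10 m; rₐ = 3.973 AU = 5.94361e+11 m.
(a) a = (rₚ + rₐ) / 2 = (8.88175e+10 + 5.94361e+11) / 2 ≈ 3.416e+11 m = 2.283 AU.
(b) e = (rₐ − rₚ) / (rₐ + rₚ) = (5.94361e+11 − 8.88175e+10) / (5.94361e+11 + 8.88175e+10) ≈ 0.74.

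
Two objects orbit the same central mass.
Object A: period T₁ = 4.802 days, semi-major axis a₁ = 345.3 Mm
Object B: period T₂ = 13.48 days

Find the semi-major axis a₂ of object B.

Convert to SI: T₁ = 4.802 days = 414893 s; a₁ = 345.3 Mm = 3.453e+08 m; T₂ = 13.48 days = 1.16467e+06 s.
Kepler's third law: (T₁/T₂)² = (a₁/a₂)³ ⇒ a₂ = a₁ · (T₂/T₁)^(2/3).
T₂/T₁ = 1.16467e+06 / 414893 = 2.80716.
a₂ = 3.453e+08 · (2.80716)^(2/3) m ≈ 6.871e+08 m = 687.1 Mm.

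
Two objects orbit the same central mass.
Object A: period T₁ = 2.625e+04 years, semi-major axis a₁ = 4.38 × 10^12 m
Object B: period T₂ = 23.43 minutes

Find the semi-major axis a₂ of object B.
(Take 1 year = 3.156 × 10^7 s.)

Convert to SI: T₁ = 2.625e+04 years = 8.2845e+11 s; T₂ = 23.43 minutes = 1405.8 s.
Kepler's third law: (T₁/T₂)² = (a₁/a₂)³ ⇒ a₂ = a₁ · (T₂/T₁)^(2/3).
T₂/T₁ = 1405.8 / 8.2845e+11 = 1.6969e-09.
a₂ = 4.38e+12 · (1.6969e-09)^(2/3) m ≈ 6.231e+06 m = 6.231 × 10^6 m.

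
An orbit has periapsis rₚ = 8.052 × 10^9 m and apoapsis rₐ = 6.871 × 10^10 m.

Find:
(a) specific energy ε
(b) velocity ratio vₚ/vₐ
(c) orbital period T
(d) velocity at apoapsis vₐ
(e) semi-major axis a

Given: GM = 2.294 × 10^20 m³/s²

(a) With a = (rₚ + rₐ)/2 = 3.8381e+10 m, ε = −GM/(2a) = −2.294e+20/(2 · 3.8381e+10) J/kg ≈ -2.988e+09 J/kg
(b) Conservation of angular momentum (rₚvₚ = rₐvₐ) gives vₚ/vₐ = rₐ/rₚ = 6.871e+10/8.052e+09 ≈ 8.533
(c) With a = (rₚ + rₐ)/2 = 3.8381e+10 m, T = 2π √(a³/GM) = 2π √((3.8381e+10)³/2.294e+20) s ≈ 3.119e+06 s
(d) With a = (rₚ + rₐ)/2 = 3.8381e+10 m, vₐ = √(GM (2/rₐ − 1/a)) = √(2.294e+20 · (2/6.871e+10 − 1/3.8381e+10)) m/s ≈ 2.647e+04 m/s
(e) a = (rₚ + rₐ)/2 = (8.052e+09 + 6.871e+10)/2 ≈ 3.838e+10 m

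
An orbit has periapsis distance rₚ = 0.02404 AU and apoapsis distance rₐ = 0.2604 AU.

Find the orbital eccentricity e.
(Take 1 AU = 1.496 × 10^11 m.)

Convert to SI: rₚ = 0.02404 AU = 3.59638e+09 m; rₐ = 0.2604 AU = 3.89558e+10 m.
e = (rₐ − rₚ) / (rₐ + rₚ).
e = (3.89558e+10 − 3.59638e+09) / (3.89558e+10 + 3.59638e+09) = 3.53595e+10 / 4.25522e+10 ≈ 0.831.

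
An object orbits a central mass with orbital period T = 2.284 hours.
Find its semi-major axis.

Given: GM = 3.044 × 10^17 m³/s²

Convert to SI: T = 2.284 hours = 8222.4 s.
Invert Kepler's third law: a = (GM · T² / (4π²))^(1/3).
Substituting T = 8222.4 s and GM = 3.044e+17 m³/s²:
a = (3.044e+17 · (8222.4)² / (4π²))^(1/3) m
a ≈ 8.048e+07 m = 8.048 × 10^7 m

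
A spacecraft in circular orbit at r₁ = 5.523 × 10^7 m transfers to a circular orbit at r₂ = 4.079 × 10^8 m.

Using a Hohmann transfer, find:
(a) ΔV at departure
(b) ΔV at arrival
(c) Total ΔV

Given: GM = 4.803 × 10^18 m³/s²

Transfer semi-major axis: a_t = (r₁ + r₂)/2 = (5.523e+07 + 4.079e+08)/2 = 2.31565e+08 m.
Circular speeds: v₁ = √(GM/r₁) = 294896 m/s, v₂ = √(GM/r₂) = 108512 m/s.
Transfer speeds (vis-viva v² = GM(2/r − 1/a_t)): v₁ᵗ = 391389 m/s, v₂ᵗ = 52994.5 m/s.
(a) ΔV₁ = |v₁ᵗ − v₁| ≈ 9.649e+04 m/s = 96.49 km/s.
(b) ΔV₂ = |v₂ − v₂ᵗ| ≈ 5.552e+04 m/s = 55.52 km/s.
(c) ΔV_total = ΔV₁ + ΔV₂ ≈ 1.52e+05 m/s = 152 km/s.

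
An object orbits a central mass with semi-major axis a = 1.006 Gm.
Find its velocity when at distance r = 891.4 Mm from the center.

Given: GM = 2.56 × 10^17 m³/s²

Convert to SI: a = 1.006 Gm = 1.006e+09 m; r = 891.4 Mm = 8.914e+08 m.
Vis-viva: v = √(GM · (2/r − 1/a)).
2/r − 1/a = 2/8.914e+08 − 1/1.006e+09 = 1.24963e-09 m⁻¹.
v = √(2.56e+17 · 1.24963e-09) m/s ≈ 1.789e+04 m/s = 17.89 km/s.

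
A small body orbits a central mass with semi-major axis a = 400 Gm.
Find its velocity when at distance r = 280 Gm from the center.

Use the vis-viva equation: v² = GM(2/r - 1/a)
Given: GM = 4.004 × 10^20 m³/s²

Convert to SI: a = 400 Gm = 4e+11 m; r = 280 Gm = 2.8e+11 m.
Vis-viva: v = √(GM · (2/r − 1/a)).
2/r − 1/a = 2/2.8e+11 − 1/4e+11 = 4.64286e-12 m⁻¹.
v = √(4.004e+20 · 4.64286e-12) m/s ≈ 4.312e+04 m/s = 43.12 km/s.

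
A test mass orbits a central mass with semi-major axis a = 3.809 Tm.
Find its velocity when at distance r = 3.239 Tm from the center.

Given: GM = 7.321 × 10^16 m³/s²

Convert to SI: a = 3.809 Tm = 3.809e+12 m; r = 3.239 Tm = 3.239e+12 m.
Vis-viva: v = √(GM · (2/r − 1/a)).
2/r − 1/a = 2/3.239e+12 − 1/3.809e+12 = 3.54938e-13 m⁻¹.
v = √(7.321e+16 · 3.54938e-13) m/s ≈ 161.2 m/s = 161.2 m/s.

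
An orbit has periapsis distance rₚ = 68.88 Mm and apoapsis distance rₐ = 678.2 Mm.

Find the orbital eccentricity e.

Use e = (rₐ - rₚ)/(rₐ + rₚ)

Convert to SI: rₚ = 68.88 Mm = 6.888e+07 m; rₐ = 678.2 Mm = 6.782e+08 m.
e = (rₐ − rₚ) / (rₐ + rₚ).
e = (6.782e+08 − 6.888e+07) / (6.782e+08 + 6.888e+07) = 6.0932e+08 / 7.4708e+08 ≈ 0.8156.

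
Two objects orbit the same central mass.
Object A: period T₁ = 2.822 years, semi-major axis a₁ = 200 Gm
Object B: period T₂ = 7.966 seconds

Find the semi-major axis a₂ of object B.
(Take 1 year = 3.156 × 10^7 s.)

Convert to SI: T₁ = 2.822 years = 8.90623e+07 s; a₁ = 200 Gm = 2e+11 m.
Kepler's third law: (T₁/T₂)² = (a₁/a₂)³ ⇒ a₂ = a₁ · (T₂/T₁)^(2/3).
T₂/T₁ = 7.966 / 8.90623e+07 = 8.9443e-08.
a₂ = 2e+11 · (8.9443e-08)^(2/3) m ≈ 4e+06 m = 4 Mm.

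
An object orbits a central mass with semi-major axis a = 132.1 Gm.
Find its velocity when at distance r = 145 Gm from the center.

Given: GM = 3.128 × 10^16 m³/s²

Convert to SI: a = 132.1 Gm = 1.321e+11 m; r = 145 Gm = 1.45e+11 m.
Vis-viva: v = √(GM · (2/r − 1/a)).
2/r − 1/a = 2/1.45e+11 − 1/1.321e+11 = 6.22308e-12 m⁻¹.
v = √(3.128e+16 · 6.22308e-12) m/s ≈ 441.2 m/s = 441.2 m/s.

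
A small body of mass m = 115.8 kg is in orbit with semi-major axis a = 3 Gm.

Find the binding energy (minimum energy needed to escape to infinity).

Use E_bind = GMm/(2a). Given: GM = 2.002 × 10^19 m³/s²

Convert to SI: a = 3 Gm = 3e+09 m.
Total orbital energy is E = −GMm/(2a); binding energy is E_bind = −E = GMm/(2a).
E_bind = 2.002e+19 · 115.8 / (2 · 3e+09) J ≈ 3.864e+11 J = 386.4 GJ.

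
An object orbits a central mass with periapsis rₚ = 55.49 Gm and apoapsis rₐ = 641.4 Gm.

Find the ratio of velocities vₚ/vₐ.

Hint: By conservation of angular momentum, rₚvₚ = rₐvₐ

Convert to SI: rₚ = 55.49 Gm = 5.549e+10 m; rₐ = 641.4 Gm = 6.414e+11 m.
Conservation of angular momentum gives rₚvₚ = rₐvₐ, so vₚ/vₐ = rₐ/rₚ.
vₚ/vₐ = 6.414e+11 / 5.549e+10 ≈ 11.56.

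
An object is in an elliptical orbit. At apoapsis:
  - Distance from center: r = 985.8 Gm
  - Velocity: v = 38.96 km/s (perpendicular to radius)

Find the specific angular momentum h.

Convert to SI: r = 985.8 Gm = 9.858e+11 m; v = 38.96 km/s = 38960 m/s.
With v perpendicular to r, h = r · v.
h = 9.858e+11 · 38960 m²/s ≈ 3.841e+16 m²/s.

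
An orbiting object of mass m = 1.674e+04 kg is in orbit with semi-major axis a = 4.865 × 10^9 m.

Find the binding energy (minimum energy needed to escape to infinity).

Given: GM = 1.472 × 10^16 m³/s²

Total orbital energy is E = −GMm/(2a); binding energy is E_bind = −E = GMm/(2a).
E_bind = 1.472e+16 · 1.674e+04 / (2 · 4.865e+09) J ≈ 2.533e+10 J = 25.33 GJ.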